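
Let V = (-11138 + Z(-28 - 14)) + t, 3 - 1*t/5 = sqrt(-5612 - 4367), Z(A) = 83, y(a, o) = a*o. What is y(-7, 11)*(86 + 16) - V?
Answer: 3186 + 5*I*sqrt(9979) ≈ 3186.0 + 499.47*I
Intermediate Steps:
t = 15 - 5*I*sqrt(9979) (t = 15 - 5*sqrt(-5612 - 4367) = 15 - 5*I*sqrt(9979) ≈ 15.0 - 499.47*I)
V = -11040 - 5*I*sqrt(9979) (V = (-11138 + 83) + (15 - 5*I*sqrt(9979)) = -11055 + (15 - 5*I*sqrt(9979)) = -11040 - 5*I*sqrt(9979) ≈ -11040.0 - 499.47*I)
y(-7, 11)*(86 + 16) - V = (-7*11)*(86 + 16) - (-11040 - 5*I*sqrt(9979)) = -77*102 + (11040 + 5*I*sqrt(9979)) = -7854 + (11040 + 5*I*sqrt(9979)) = 3186 + 5*I*sqrt(9979)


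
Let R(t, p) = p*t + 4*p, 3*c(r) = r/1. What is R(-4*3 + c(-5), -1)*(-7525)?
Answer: -218225/3 ≈ -72742.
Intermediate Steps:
c(r) = r/3 (c(r) = (r/1)/3 = (r*1)/3 = r/3)
R(t, p) = 4*p + p*t
R(-4*3 + c(-5), -1)*(-7525) = -(4 + (-4*3 + (⅓)*(-5)))*(-7525) = -(4 + (-12 - 5/3))*(-7525) = -(4 - 41/3)*(-7525) = -1*(-29/3)*(-7525) = (29/3)*(-7525) = -218225/3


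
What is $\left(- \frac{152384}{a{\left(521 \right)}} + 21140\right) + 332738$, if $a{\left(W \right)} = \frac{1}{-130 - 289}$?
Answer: $64202774$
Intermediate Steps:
$a{\left(W \right)} = - \frac{1}{419}$ ($a{\left(W \right)} = \frac{1}{-419} = - \frac{1}{419}$)
$\left(- \frac{152384}{a{\left(521 \right)}} + 21140\right) + 332738 = \left(- \frac{152384}{- \frac{1}{419}} + 21140\right) + 332738 = \left(\left(-152384\right) \left(-419\right) + 21140\right) + 332738 = \left(63848896 + 21140\right) + 332738 = 63870036 + 332738 = 64202774$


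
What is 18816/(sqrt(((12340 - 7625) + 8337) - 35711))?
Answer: -896*I*sqrt(22659)/1079 ≈ -125.0*I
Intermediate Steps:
18816/(sqrt(((12340 - 7625) + 8337) - 35711)) = 18816/(sqrt((4715 + 8337) - 35711)) = 18816/(sqrt(13052 - 35711)) = 18816/(sqrt(-22659)) = 18816/((I*sqrt(22659))) = 18816*(-I*sqrt(22659)/22659) = -896*I*sqrt(22659)/1079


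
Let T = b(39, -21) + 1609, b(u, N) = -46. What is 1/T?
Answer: 1/1563 ≈ 0.00063980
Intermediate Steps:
T = 1563 (T = -46 + 1609 = 1563)
1/T = 1/1563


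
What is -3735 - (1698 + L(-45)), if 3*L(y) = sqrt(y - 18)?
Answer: -5433 - I*sqrt(7) ≈ -5433.0 - 2.6458*I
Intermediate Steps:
L(y) = sqrt(-18 + y)/3 (L(y) = sqrt(y - 18)/3 = sqrt(-18 + y)/3)
-3735 - (1698 + L(-45)) = -3735 - (1698 + sqrt(-18 - 45)/3) = -3735 - (1698 + sqrt(-63)/3) = -3735 - (1698 + (3*I*sqrt(7))/3) = -3735 - (1698 + I*sqrt(7)) = -3735 + (-1698 - I*sqrt(7)) = -5433 - I*sqrt(7)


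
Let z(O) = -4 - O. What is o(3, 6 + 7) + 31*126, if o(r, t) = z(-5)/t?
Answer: 50779/13 ≈ 3906.1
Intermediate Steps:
o(r, t) = 1/t (o(r, t) = (-4 - 1*(-5))/t = (-4 + 5)/t = 1/t)
o(3, 6 + 7) + 31*126 = 1/(6 + 7) + 31*126 = 1/13 + 3906 = 50779/13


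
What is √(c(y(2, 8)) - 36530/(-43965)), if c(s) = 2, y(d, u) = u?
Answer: 14*√124079/2931 ≈ 1.6825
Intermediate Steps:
√(c(y(2, 8)) - 36530/(-43965)) = √(2 - 36530/(-43965)) = √(2 - 36530*(-1/43965)) = √(2 + 7306/8793) = √(24892/8793) = 14*√124079/2931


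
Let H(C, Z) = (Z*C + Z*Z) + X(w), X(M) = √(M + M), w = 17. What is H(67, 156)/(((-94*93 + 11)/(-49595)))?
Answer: 1725310860/8731 + 49595*√34/8731 ≈ 1.9764e+5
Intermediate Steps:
X(M) = √2*√M (X(M) = √(2*M) = √2*√M)
H(C, Z) = √34 + Z² + C*Z (H(C, Z) = (Z*C + Z*Z) + √2*√17 = (C*Z + Z²) + √34 = (Z² + C*Z) + √34 = √34 + Z² + C*Z)
H(67, 156)/(((-94*93 + 11)/(-49595))) = (√34 + 156² + 67*156)/(((-94*93 + 11)/(-49595))) = (√34 + 24336 + 10452)/(((-8742 + 11)*(-1/49595))) = (34788 + √34)/((-8731*(-1/49595))) = (34788 + √34)/(8731/49595) = (34788 + √34)*(49595/8731) = 1725310860/8731 + 49595*√34/8731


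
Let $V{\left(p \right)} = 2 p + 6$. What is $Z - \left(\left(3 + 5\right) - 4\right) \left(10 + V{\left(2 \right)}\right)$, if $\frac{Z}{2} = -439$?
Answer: $-958$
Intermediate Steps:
$Z = -878$ ($Z = 2 \left(-439\right) = -878$)
$V{\left(p \right)} = 6 + 2 p$
$Z - \left(\left(3 + 5\right) - 4\right) \left(10 + V{\left(2 \right)}\right) = -878 - \left(\left(3 + 5\right) - 4\right) \left(10 + \left(6 + 2 \cdot 2\right)\right) = -878 - \left(8 - 4\right) \left(10 + \left(6 + 4\right)\right) = -878 - 4 \left(10 + 10\right) = -878 - 4 \cdot 20 = -878 - 80 = -958$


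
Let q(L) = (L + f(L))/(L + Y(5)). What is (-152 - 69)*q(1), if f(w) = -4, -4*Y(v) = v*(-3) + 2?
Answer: 156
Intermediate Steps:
Y(v) = -½ + 3*v/4 (Y(v) = -(v*(-3) + 2)/4 = -(-3*v + 2)/4 = -(2 - 3*v)/4 = -½ + 3*v/4)
q(L) = (-4 + L)/(13/4 + L) (q(L) = (L - 4)/(L + (-½ + (¾)*5)) = (-4 + L)/(L + (-½ + 15/4)) = (-4 + L)/(L + 13/4) = (-4 + L)/(13/4 + L))
(-152 - 69)*q(1) = (-152 - 69)*(4*(-4 + 1)/(13 + 4*1)) = -884*(-3)/(13 + 4) = -884*(-3)/17 = -221*(-12/17) = 156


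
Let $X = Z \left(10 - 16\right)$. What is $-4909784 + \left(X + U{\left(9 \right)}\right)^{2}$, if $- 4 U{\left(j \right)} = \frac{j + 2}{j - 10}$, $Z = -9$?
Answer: $- \frac{78505015}{16} \approx -4.9066 \cdot 10^{6}$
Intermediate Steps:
$U{\left(j \right)} = - \frac{2 + j}{4 \left(-10 + j\right)}$ ($U{\left(j \right)} = - \frac{\left(j + 2\right) \frac{1}{j - 10}}{4} = - \frac{\left(2 + j\right) \frac{1}{-10 + j}}{4} = - \frac{\frac{1}{-10 + j} \left(2 + j\right)}{4} = - \frac{2 + j}{4 \left(-10 + j\right)}$)
$X = 54$ ($X = - 9 \left(10 - 16\right) = \left(-9\right) \left(-6\right) = 54$)
$-4909784 + \left(X + U{\left(9 \right)}\right)^{2} = -4909784 + \left(54 + \frac{-2 - 9}{4 \left(-10 + 9\right)}\right)^{2} = -4909784 + \left(54 + \frac{-2 - 9}{4 \left(-1\right)}\right)^{2} = -4909784 + \left(54 + \frac{1}{4} \left(-1\right) \left(-11\right)\right)^{2} = -4909784 + \left(54 + \frac{11}{4}\right)^{2} = -4909784 + \left(\frac{227}{4}\right)^{2} = -4909784 + \frac{51529}{16} = - \frac{78505015}{16}$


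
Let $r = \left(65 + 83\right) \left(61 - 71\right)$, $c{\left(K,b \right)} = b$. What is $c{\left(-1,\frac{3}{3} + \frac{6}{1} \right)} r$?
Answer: $-10360$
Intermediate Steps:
$r = -1480$ ($r = 148 \left(-10\right) = -1480$)
$c{\left(-1,\frac{3}{3} + \frac{6}{1} \right)} r = \left(\frac{3}{3} + \frac{6}{1}\right) \left(-1480\right) = \left(3 \cdot \frac{1}{3} + 6 \cdot 1\right) \left(-1480\right) = \left(1 + 6\right) \left(-1480\right) = 7 \left(-1480\right) = -10360$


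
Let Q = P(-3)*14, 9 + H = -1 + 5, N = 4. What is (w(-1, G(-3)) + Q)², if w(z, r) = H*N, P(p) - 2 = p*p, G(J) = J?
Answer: 17956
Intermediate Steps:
H = -5 (H = -9 + (-1 + 5) = -9 + 4 = -5)
P(p) = 2 + p² (P(p) = 2 + p*p = 2 + p²)
w(z, r) = -20 (w(z, r) = -5*4 = -20)
Q = 154 (Q = (2 + (-3)²)*14 = (2 + 9)*14 = 11*14 = 154)
(w(-1, G(-3)) + Q)² = (-20 + 154)² = 134² = 17956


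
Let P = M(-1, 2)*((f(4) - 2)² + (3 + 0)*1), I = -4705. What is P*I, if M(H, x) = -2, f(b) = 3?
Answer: 37640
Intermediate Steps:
P = -8 (P = -2*((3 - 2)² + (3 + 0)*1) = -2*(1² + 3*1) = -2*(1 + 3) = -2*4 = -8)
P*I = -8*(-4705) = 37640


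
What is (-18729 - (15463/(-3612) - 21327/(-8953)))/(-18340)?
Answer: 86514487847/84726178320 ≈ 1.0211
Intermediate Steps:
(-18729 - (15463/(-3612) - 21327/(-8953)))/(-18340) = (-18729 - (15463*(-1/3612) - 21327*(-1/8953)))*(-1/18340) = (-18729 - (-2209/516 + 21327/8953))*(-1/18340) = (-18729 - 1*(-8772445/4619748))*(-1/18340) = (-18729 + 8772445/4619748)*(-1/18340) = -86514487847/4619748*(-1/18340) = 86514487847/84726178320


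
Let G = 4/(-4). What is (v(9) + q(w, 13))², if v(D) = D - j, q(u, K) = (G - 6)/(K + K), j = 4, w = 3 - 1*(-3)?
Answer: 15129/676 ≈ 22.380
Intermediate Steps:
w = 6 (w = 3 + 3 = 6)
G = -1 (G = 4*(-¼) = -1)
q(u, K) = -7/(2*K) (q(u, K) = (-1 - 6)/(K + K) = -7*1/(2*K) = -7/(2*K))
v(D) = -4 + D (v(D) = D - 1*4 = D - 4 = -4 + D)
(v(9) + q(w, 13))² = ((-4 + 9) - 7/2/13)² = (5 - 7/2*1/13)² = (5 - 7/26)² = (123/26)² = 15129/676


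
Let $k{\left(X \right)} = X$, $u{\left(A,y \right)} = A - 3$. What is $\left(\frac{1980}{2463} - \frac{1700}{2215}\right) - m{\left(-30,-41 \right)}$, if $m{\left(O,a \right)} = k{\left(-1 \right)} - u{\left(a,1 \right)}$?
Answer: $- \frac{15625989}{363703} \approx -42.964$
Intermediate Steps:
$u{\left(A,y \right)} = -3 + A$ ($u{\left(A,y \right)} = A - 3 = -3 + A$)
$m{\left(O,a \right)} = 2 - a$ ($m{\left(O,a \right)} = -1 - \left(-3 + a\right) = 2 - a$)
$\left(\frac{1980}{2463} - \frac{1700}{2215}\right) - m{\left(-30,-41 \right)} = \left(\frac{1980}{2463} - \frac{1700}{2215}\right) - \left(2 - -41\right) = \left(1980 \cdot \frac{1}{2463} - \frac{340}{443}\right) - \left(2 + 41\right) = \left(\frac{660}{821} - \frac{340}{443}\right) - 43 = \frac{13240}{363703} - 43 = - \frac{15625989}{363703}$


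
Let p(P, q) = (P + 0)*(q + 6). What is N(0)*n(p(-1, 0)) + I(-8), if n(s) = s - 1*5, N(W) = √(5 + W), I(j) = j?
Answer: -8 - 11*√5 ≈ -32.597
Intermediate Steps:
p(P, q) = P*(6 + q)
n(s) = -5 + s (n(s) = s - 5 = -5 + s)
N(0)*n(p(-1, 0)) + I(-8) = √(5 + 0)*(-5 - (6 + 0)) - 8 = √5*(-5 - 1*6) - 8 = √5*(-5 - 6) - 8 = √5*(-11) - 8 = -11*√5 - 8 = -8 - 11*√5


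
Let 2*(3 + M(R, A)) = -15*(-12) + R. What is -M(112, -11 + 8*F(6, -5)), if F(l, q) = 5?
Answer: -143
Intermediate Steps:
M(R, A) = 87 + R/2 (M(R, A) = -3 + (-15*(-12) + R)/2 = -3 + (180 + R)/2 = -3 + (90 + R/2) = 87 + R/2)
-M(112, -11 + 8*F(6, -5)) = -(87 + (½)*112) = -(87 + 56) = -1*143 = -143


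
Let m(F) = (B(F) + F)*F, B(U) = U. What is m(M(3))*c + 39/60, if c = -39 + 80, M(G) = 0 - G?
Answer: 14773/20 ≈ 738.65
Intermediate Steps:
M(G) = -G
m(F) = 2*F**2 (m(F) = (F + F)*F = (2*F)*F = 2*F**2)
c = 41
m(M(3))*c + 39/60 = (2*(-1*3)**2)*41 + 39/60 = (2*(-3)**2)*41 + 39*(1/60) = (2*9)*41 + 13/20 = 18*41 + 13/20 = 738 + 13/20 = 14773/20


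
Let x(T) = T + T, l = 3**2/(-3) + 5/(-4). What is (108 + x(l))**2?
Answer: 39601/4 ≈ 9900.3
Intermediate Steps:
l = -17/4 (l = 9*(-1/3) + 5*(-1/4) = -3 - 5/4 = -17/4 ≈ -4.2500)
x(T) = 2*T
(108 + x(l))**2 = (108 + 2*(-17/4))**2 = (108 - 17/2)**2 = (199/2)**2 = 39601/4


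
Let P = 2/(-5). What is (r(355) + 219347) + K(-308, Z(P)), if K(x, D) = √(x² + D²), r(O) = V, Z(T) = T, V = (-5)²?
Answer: 219372 + 2*√592901/5 ≈ 2.1968e+5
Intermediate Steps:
P = -⅖ (P = 2*(-⅕) = -⅖ ≈ -0.40000)
V = 25
r(O) = 25
K(x, D) = √(D² + x²)
(r(355) + 219347) + K(-308, Z(P)) = (25 + 219347) + √((-⅖)² + (-308)²) = 219372 + √(4/25 + 94864) = 219372 + √(2371604/25) = 219372 + 2*√592901/5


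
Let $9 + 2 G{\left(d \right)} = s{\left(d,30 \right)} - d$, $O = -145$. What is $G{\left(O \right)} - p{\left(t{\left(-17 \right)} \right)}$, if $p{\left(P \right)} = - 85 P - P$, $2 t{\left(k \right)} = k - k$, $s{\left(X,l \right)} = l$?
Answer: $83$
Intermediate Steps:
$t{\left(k \right)} = 0$ ($t{\left(k \right)} = \frac{k - k}{2} = \frac{1}{2} \cdot 0 = 0$)
$p{\left(P \right)} = - 86 P$
$G{\left(d \right)} = \frac{21}{2} - \frac{d}{2}$ ($G{\left(d \right)} = - \frac{9}{2} + \frac{30 - d}{2} = - \frac{9}{2} - \left(-15 + \frac{d}{2}\right) = \frac{21}{2} - \frac{d}{2}$)
$G{\left(O \right)} - p{\left(t{\left(-17 \right)} \right)} = \left(\frac{21}{2} - - \frac{145}{2}\right) - \left(-86\right) 0 = \left(\frac{21}{2} + \frac{145}{2}\right) - 0 = 83 + 0 = 83$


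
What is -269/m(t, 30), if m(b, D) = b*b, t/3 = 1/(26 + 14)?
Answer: -430400/9 ≈ -47822.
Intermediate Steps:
t = 3/40 (t = 3/(26 + 14) = 3/40 ≈ 0.075000)
m(b, D) = b²
-269/m(t, 30) = -269/((3/40)²) = -269/9/1600 = -269*1600/9 = -430400/9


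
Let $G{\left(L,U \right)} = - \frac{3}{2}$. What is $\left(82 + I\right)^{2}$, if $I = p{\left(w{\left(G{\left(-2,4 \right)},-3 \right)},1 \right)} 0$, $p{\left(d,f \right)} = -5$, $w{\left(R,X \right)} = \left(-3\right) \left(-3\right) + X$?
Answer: $6724$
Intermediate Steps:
$G{\left(L,U \right)} = - \frac{3}{2}$ ($G{\left(L,U \right)} = \left(-3\right) \frac{1}{2} = - \frac{3}{2}$)
$w{\left(R,X \right)} = 9 + X$
$I = 0$ ($I = \left(-5\right) 0 = 0$)
$\left(82 + I\right)^{2} = \left(82 + 0\right)^{2} = 82^{2} = 6724$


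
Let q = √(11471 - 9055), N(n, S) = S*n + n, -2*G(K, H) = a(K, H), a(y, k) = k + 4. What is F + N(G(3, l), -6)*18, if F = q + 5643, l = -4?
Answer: 5643 + 4*√151 ≈ 5692.2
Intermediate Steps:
a(y, k) = 4 + k
G(K, H) = -2 - H/2 (G(K, H) = -(4 + H)/2 = -2 - H/2)
N(n, S) = n + S*n
q = 4*√151 (q = √2416 = 4*√151 ≈ 49.153)
F = 5643 + 4*√151 (F = 4*√151 + 5643 = 5643 + 4*√151 ≈ 5692.2)
F + N(G(3, l), -6)*18 = (5643 + 4*√151) + ((-2 - ½*(-4))*(1 - 6))*18 = (5643 + 4*√151) + ((-2 + 2)*(-5))*18 = (5643 + 4*√151) + (0*(-5))*18 = (5643 + 4*√151) + 0*18 = (5643 + 4*√151) + 0 = 5643 + 4*√151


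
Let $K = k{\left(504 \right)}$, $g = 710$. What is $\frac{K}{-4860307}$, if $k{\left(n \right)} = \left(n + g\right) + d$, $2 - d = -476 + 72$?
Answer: $- \frac{1620}{4860307} \approx -0.00033331$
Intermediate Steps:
$d = 406$ ($d = 2 - \left(-476 + 72\right) = 2 - -404 = 2 + 404 = 406$)
$k{\left(n \right)} = 1116 + n$ ($k{\left(n \right)} = \left(n + 710\right) + 406 = \left(710 + n\right) + 406 = 1116 + n$)
$K = 1620$ ($K = 1116 + 504 = 1620$)
$\frac{K}{-4860307} = \frac{1620}{-4860307} = 1620 \left(- \frac{1}{4860307}\right) = - \frac{1620}{4860307}$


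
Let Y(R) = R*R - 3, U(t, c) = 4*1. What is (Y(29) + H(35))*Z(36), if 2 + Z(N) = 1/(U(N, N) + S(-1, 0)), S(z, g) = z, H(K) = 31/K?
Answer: -9787/7 ≈ -1398.1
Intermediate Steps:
U(t, c) = 4
Y(R) = -3 + R² (Y(R) = R² - 3 = -3 + R²)
Z(N) = -5/3 (Z(N) = -2 + 1/(4 - 1) = -2 + 1/3 = -2 + ⅓ = -5/3)
(Y(29) + H(35))*Z(36) = ((-3 + 29²) + 31/35)*(-5/3) = ((-3 + 841) + 31*(1/35))*(-5/3) = (838 + 31/35)*(-5/3) = (29361/35)*(-5/3) = -9787/7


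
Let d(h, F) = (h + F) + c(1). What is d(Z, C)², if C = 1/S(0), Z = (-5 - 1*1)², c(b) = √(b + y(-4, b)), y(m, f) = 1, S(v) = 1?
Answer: (37 + √2)² ≈ 1475.7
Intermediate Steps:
c(b) = √(1 + b) (c(b) = √(b + 1) = √(1 + b))
Z = 36 (Z = (-5 - 1)² = (-6)² = 36)
C = 1 (C = 1/1 = 1)
d(h, F) = F + h + √2 (d(h, F) = (h + F) + √(1 + 1) = (F + h) + √2 = F + h + √2)
d(Z, C)² = (1 + 36 + √2)² = (37 + √2)²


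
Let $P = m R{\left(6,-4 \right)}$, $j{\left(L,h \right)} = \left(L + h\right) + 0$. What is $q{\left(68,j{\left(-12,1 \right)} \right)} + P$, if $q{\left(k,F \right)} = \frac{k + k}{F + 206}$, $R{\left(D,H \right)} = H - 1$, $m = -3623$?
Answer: $\frac{3532561}{195} \approx 18116.0$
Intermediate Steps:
$j{\left(L,h \right)} = L + h$
$R{\left(D,H \right)} = -1 + H$
$q{\left(k,F \right)} = \frac{2 k}{206 + F}$
$P = 18115$ ($P = - 3623 \left(-1 - 4\right) = \left(-3623\right) \left(-5\right) = 18115$)
$q{\left(68,j{\left(-12,1 \right)} \right)} + P = 2 \cdot 68 \frac{1}{206 + \left(-12 + 1\right)} + 18115 = 2 \cdot 68 \frac{1}{206 - 11} + 18115 = 2 \cdot 68 \cdot \frac{1}{195} + 18115 = \frac{136}{195} + 18115 = \frac{3532561}{195}$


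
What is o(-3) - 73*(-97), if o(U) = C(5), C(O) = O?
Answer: 7086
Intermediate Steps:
o(U) = 5
o(-3) - 73*(-97) = 5 - 73*(-97) = 5 + 7081 = 7086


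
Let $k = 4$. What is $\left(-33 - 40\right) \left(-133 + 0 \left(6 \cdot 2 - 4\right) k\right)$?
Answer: $9709$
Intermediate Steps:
$\left(-33 - 40\right) \left(-133 + 0 \left(6 \cdot 2 - 4\right) k\right) = \left(-33 - 40\right) \left(-133 + 0 \left(6 \cdot 2 - 4\right) 4\right) = \left(-33 - 40\right) \left(-133 + 0 \left(12 - 4\right) 4\right) = - 73 \left(-133 + 0 \cdot 8 \cdot 4\right) = - 73 \left(-133 + 0 \cdot 4\right) = - 73 \left(-133 + 0\right) = \left(-73\right) \left(-133\right) = 9709$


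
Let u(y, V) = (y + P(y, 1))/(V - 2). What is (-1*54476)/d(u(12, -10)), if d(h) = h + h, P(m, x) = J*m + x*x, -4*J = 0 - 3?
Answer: 163428/11 ≈ 14857.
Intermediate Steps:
J = ¾ (J = -(0 - 3)/4 = -¼*(-3) = ¾ ≈ 0.75000)
P(m, x) = x² + 3*m/4 (P(m, x) = 3*m/4 + x*x = 3*m/4 + x² = x² + 3*m/4)
u(y, V) = (1 + 7*y/4)/(-2 + V) (u(y, V) = (y + (1² + 3*y/4))/(V - 2) = (y + (1 + 3*y/4))/(-2 + V) = (1 + 7*y/4)/(-2 + V))
d(h) = 2*h
(-1*54476)/d(u(12, -10)) = (-1*54476)/((2*((4 + 7*12)/(4*(-2 - 10))))) = -54476*(-24/(4 + 84)) = -54476/(2*((¼)*(-1/12)*88)) = -54476/(2*(-11/6)) = -54476/(-11/3) = -54476*(-3/11) = 163428/11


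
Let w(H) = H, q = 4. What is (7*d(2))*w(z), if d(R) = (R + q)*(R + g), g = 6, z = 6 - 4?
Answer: 672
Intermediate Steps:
z = 2
d(R) = (4 + R)*(6 + R) (d(R) = (R + 4)*(R + 6) = (4 + R)*(6 + R))
(7*d(2))*w(z) = (7*(24 + 2**2 + 10*2))*2 = (7*(24 + 4 + 20))*2 = (7*48)*2 = 336*2 = 672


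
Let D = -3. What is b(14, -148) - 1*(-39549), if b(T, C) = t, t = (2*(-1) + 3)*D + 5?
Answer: 39551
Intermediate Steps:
t = 2 (t = (2*(-1) + 3)*(-3) + 5 = (-2 + 3)*(-3) + 5 = 1*(-3) + 5 = -3 + 5 = 2)
b(T, C) = 2
b(14, -148) - 1*(-39549) = 2 - 1*(-39549) = 2 + 39549 = 39551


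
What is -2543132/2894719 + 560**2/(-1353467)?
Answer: -4349829117044/3917906640773 ≈ -1.1102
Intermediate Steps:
-2543132/2894719 + 560**2/(-1353467) = -2543132*1/2894719 + 313600*(-1/1353467) = -2543132/2894719 - 313600/1353467 = -4349829117044/3917906640773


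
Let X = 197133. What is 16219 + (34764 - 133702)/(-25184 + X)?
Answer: 2788741893/171949 ≈ 16218.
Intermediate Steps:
16219 + (34764 - 133702)/(-25184 + X) = 16219 + (34764 - 133702)/(-25184 + 197133) = 16219 - 98938/171949 = 2788741893/171949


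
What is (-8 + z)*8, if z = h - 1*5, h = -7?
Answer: -160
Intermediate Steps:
z = -12 (z = -7 - 1*5 = -7 - 5 = -12)
(-8 + z)*8 = (-8 - 12)*8 = -20*8 = -160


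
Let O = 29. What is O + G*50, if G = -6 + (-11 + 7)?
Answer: -471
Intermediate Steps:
G = -10 (G = -6 - 4 = -10)
O + G*50 = 29 - 10*50 = 29 - 500 = -471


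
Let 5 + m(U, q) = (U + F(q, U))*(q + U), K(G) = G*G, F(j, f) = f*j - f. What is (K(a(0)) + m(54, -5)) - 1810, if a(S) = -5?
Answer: -15020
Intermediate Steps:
F(j, f) = -f + f*j
K(G) = G**2
m(U, q) = -5 + (U + q)*(U + U*(-1 + q)) (m(U, q) = -5 + (U + U*(-1 + q))*(q + U) = -5 + (U + U*(-1 + q))*(U + q) = -5 + (U + q)*(U + U*(-1 + q)))
(K(a(0)) + m(54, -5)) - 1810 = ((-5)**2 + (-5 + 54*(-5)**2 - 5*54**2)) - 1810 = (25 + (-5 + 54*25 - 5*2916)) - 1810 = (25 + (-5 + 1350 - 14580)) - 1810 = (25 - 13235) - 1810 = -13210 - 1810 = -15020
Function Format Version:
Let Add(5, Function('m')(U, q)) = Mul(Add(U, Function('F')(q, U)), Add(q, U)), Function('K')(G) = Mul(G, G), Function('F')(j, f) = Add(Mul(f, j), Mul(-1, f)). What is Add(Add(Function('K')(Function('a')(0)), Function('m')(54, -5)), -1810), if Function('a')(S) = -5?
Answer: -15020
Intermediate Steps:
Function('F')(j, f) = Add(Mul(-1, f), Mul(f, j))
Function('K')(G) = Pow(G, 2)
Function('m')(U, q) = Add(-5, Mul(Add(U, q), Add(U, Mul(U, Add(-1, q))))) (Function('m')(U, q) = Add(-5, Mul(Add(U, Mul(U, Add(-1, q))), Add(q, U))) = Add(-5, Mul(Add(U, Mul(U, Add(-1, q))), Add(U, q))) = Add(-5, Mul(Add(U, q), Add(U, Mul(U, Add(-1, q))))))
Add(Add(Function('K')(Function('a')(0)), Function('m')(54, -5)), -1810) = Add(Add(Pow(-5, 2), Add(-5, Mul(54, Pow(-5, 2)), Mul(-5, Pow(54, 2)))), -1810) = Add(Add(25, Add(-5, Mul(54, 25), Mul(-5, 2916))), -1810) = Add(Add(25, Add(-5, 1350, -14580)), -1810) = Add(Add(25, -13235), -1810) = Add(-13210, -1810) = -15020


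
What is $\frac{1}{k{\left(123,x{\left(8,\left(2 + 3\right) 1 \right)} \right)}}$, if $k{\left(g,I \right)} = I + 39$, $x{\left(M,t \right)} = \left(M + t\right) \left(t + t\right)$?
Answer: $\frac{1}{169} \approx 0.0059172$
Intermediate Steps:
$x{\left(M,t \right)} = 2 t \left(M + t\right)$ ($x{\left(M,t \right)} = \left(M + t\right) 2 t = 2 t \left(M + t\right)$)
$k{\left(g,I \right)} = 39 + I$
$\frac{1}{k{\left(123,x{\left(8,\left(2 + 3\right) 1 \right)} \right)}} = \frac{1}{39 + 2 \left(2 + 3\right) 1 \left(8 + \left(2 + 3\right) 1\right)} = \frac{1}{39 + 2 \cdot 5 \cdot 1 \left(8 + 5 \cdot 1\right)} = \frac{1}{39 + 2 \cdot 5 \left(8 + 5\right)} = \frac{1}{39 + 2 \cdot 5 \cdot 13} = \frac{1}{39 + 130} = \frac{1}{169}$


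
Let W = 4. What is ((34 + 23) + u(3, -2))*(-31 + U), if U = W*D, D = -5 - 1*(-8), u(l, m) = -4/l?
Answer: -3173/3 ≈ -1057.7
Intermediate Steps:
D = 3 (D = -5 + 8 = 3)
U = 12 (U = 4*3 = 12)
((34 + 23) + u(3, -2))*(-31 + U) = ((34 + 23) - 4/3)*(-31 + 12) = (57 - 4*⅓)*(-19) = (57 - 4/3)*(-19) = (167/3)*(-19) = -3173/3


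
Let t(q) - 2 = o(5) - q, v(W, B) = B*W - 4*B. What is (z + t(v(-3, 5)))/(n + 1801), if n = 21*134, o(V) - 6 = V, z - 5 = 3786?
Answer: 3839/4615 ≈ 0.83185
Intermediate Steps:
z = 3791 (z = 5 + 3786 = 3791)
o(V) = 6 + V
v(W, B) = -4*B + B*W
t(q) = 13 - q (t(q) = 2 + ((6 + 5) - q) = 2 + (11 - q) = 13 - q)
n = 2814
(z + t(v(-3, 5)))/(n + 1801) = (3791 + (13 - 5*(-4 - 3)))/(2814 + 1801) = (3791 + (13 - 5*(-7)))/4615 = (3791 + (13 - 1*(-35)))*(1/4615) = (3791 + (13 + 35))*(1/4615) = (3791 + 48)*(1/4615) = 3839*(1/4615) = 3839/4615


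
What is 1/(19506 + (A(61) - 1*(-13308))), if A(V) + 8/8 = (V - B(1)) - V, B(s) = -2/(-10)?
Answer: 5/164064 ≈ 3.0476e-5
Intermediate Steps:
B(s) = ⅕ (B(s) = -2*(-⅒) = ⅕)
A(V) = -6/5 (A(V) = -1 + ((V - 1*⅕) - V) = -1 + ((V - ⅕) - V) = -1 + ((-⅕ + V) - V) = -1 - ⅕ = -6/5)
1/(19506 + (A(61) - 1*(-13308))) = 1/(19506 + (-6/5 - 1*(-13308))) = 1/(19506 + (-6/5 + 13308)) = 1/(19506 + 66534/5) = 1/(164064/5) = 5/164064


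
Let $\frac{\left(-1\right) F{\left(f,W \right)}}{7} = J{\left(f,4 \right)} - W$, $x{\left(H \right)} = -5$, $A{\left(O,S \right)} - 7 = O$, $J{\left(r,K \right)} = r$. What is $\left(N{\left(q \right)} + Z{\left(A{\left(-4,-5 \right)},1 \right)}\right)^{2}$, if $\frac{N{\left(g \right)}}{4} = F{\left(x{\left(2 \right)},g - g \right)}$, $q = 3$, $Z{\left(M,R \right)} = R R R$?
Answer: $19881$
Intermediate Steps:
$A{\left(O,S \right)} = 7 + O$
$Z{\left(M,R \right)} = R^{3}$ ($Z{\left(M,R \right)} = R^{2} R = R^{3}$)
$F{\left(f,W \right)} = - 7 f + 7 W$ ($F{\left(f,W \right)} = - 7 \left(f - W\right) = - 7 f + 7 W$)
$N{\left(g \right)} = 140$ ($N{\left(g \right)} = 4 \left(\left(-7\right) \left(-5\right) + 7 \left(g - g\right)\right) = 4 \left(35 + 7 \cdot 0\right) = 4 \left(35 + 0\right) = 4 \cdot 35 = 140$)
$\left(N{\left(q \right)} + Z{\left(A{\left(-4,-5 \right)},1 \right)}\right)^{2} = \left(140 + 1^{3}\right)^{2} = \left(140 + 1\right)^{2} = 141^{2} = 19881$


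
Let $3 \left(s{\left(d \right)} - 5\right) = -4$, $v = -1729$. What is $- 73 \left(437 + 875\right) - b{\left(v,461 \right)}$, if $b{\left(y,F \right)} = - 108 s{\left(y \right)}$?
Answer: $-95380$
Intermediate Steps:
$s{\left(d \right)} = \frac{11}{3}$ ($s{\left(d \right)} = 5 + \frac{1}{3} \left(-4\right) = 5 - \frac{4}{3} = \frac{11}{3}$)
$b{\left(y,F \right)} = -396$ ($b{\left(y,F \right)} = \left(-108\right) \frac{11}{3} = -396$)
$- 73 \left(437 + 875\right) - b{\left(v,461 \right)} = - 73 \left(437 + 875\right) - -396 = \left(-73\right) 1312 + 396 = -95776 + 396 = -95380$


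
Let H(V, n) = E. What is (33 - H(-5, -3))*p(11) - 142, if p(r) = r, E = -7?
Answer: 298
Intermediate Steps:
H(V, n) = -7
(33 - H(-5, -3))*p(11) - 142 = (33 - 1*(-7))*11 - 142 = (33 + 7)*11 - 142 = 40*11 - 142 = 440 - 142 = 298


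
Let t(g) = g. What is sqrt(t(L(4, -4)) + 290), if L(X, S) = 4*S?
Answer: sqrt(274) ≈ 16.553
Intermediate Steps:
sqrt(t(L(4, -4)) + 290) = sqrt(4*(-4) + 290) = sqrt(-16 + 290) = sqrt(274)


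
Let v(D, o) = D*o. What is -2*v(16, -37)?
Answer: 1184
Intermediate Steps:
-2*v(16, -37) = -32*(-37) = -2*(-592) = 1184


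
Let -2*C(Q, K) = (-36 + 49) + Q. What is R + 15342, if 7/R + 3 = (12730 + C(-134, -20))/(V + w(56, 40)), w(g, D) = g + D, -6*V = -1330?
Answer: 1089678892/71025 ≈ 15342.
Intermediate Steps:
C(Q, K) = -13/2 - Q/2 (C(Q, K) = -((-36 + 49) + Q)/2 = -(13 + Q)/2 = -13/2 - Q/2)
V = 665/3 (V = -⅙*(-1330) = 665/3 ≈ 221.67)
w(g, D) = D + g
R = 13342/71025 (R = 7/(-3 + (12730 + (-13/2 - ½*(-134)))/(665/3 + (40 + 56))) = 7/(-3 + (12730 + (-13/2 + 67))/(665/3 + 96)) = 7/(-3 + (12730 + 121/2)/(953/3)) = 7/(-3 + (25581/2)*(3/953)) = 7/(-3 + 76743/1906) = 7/(71025/1906) = 7*(1906/71025) = 13342/71025 ≈ 0.18785)
R + 15342 = 13342/71025 + 15342 = 1089678892/71025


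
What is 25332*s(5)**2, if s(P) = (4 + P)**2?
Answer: 166203252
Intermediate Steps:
25332*s(5)**2 = 25332*((4 + 5)**2)**2 = 25332*(9**2)**2 = 25332*81**2 = 25332*6561 = 166203252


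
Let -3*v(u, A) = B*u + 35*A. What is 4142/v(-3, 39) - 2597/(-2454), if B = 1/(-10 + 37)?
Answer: -30317386/3768117 ≈ -8.0458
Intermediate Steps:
B = 1/27 ≈ 0.037037
v(u, A) = -35*A/3 - u/81 (v(u, A) = -(u/27 + 35*A)/3 = -(35*A + u/27)/3 = -35*A/3 - u/81)
4142/v(-3, 39) - 2597/(-2454) = 4142/(-35/3*39 - 1/81*(-3)) - 2597/(-2454) = 4142/(-455 + 1/27) - 2597*(-1/2454) = 4142/(-12284/27) + 2597/2454 = 4142*(-27/12284) + 2597/2454 = -55917/6142 + 2597/2454 = -30317386/3768117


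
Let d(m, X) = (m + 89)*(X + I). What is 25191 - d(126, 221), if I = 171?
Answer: -59089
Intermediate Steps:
d(m, X) = (89 + m)*(171 + X) (d(m, X) = (m + 89)*(X + 171) = (89 + m)*(171 + X))
25191 - d(126, 221) = 25191 - (15219 + 89*221 + 171*126 + 221*126) = 25191 - (15219 + 19669 + 21546 + 27846) = 25191 - 1*84280 = 25191 - 84280 = -59089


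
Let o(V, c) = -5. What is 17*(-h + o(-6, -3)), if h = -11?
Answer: 102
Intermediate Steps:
17*(-h + o(-6, -3)) = 17*(-1*(-11) - 5) = 17*(11 - 5) = 17*6 = 102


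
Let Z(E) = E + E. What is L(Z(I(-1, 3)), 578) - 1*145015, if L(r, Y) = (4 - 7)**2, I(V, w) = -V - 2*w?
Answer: -145006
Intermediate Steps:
Z(E) = 2*E
L(r, Y) = 9 (L(r, Y) = (-3)**2 = 9)
L(Z(I(-1, 3)), 578) - 1*145015 = 9 - 1*145015 = 9 - 145015 = -145006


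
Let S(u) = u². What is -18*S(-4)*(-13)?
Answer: 3744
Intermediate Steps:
-18*S(-4)*(-13) = -18*(-4)²*(-13) = -18*16*(-13) = -288*(-13) = 3744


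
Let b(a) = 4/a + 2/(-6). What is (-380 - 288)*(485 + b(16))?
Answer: -971773/3 ≈ -3.2392e+5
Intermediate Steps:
b(a) = -⅓ + 4/a (b(a) = 4/a + 2*(-⅙) = 4/a - ⅓ = -⅓ + 4/a)
(-380 - 288)*(485 + b(16)) = (-380 - 288)*(485 + (⅓)*(12 - 1*16)/16) = -668*(485 + (⅓)*(1/16)*(12 - 16)) = -668*(485 + (⅓)*(1/16)*(-4)) = -668*(485 - 1/12) = -668*5819/12 = -971773/3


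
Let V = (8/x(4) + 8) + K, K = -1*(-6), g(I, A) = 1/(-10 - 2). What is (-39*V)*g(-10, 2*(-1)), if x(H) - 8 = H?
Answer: 143/3 ≈ 47.667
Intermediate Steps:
x(H) = 8 + H
g(I, A) = -1/12 (g(I, A) = 1/(-12) = -1/12)
K = 6
V = 44/3 (V = (8/(8 + 4) + 8) + 6 = (8/12 + 8) + 6 = (8*(1/12) + 8) + 6 = (2/3 + 8) + 6 = 26/3 + 6 = 44/3 ≈ 14.667)
(-39*V)*g(-10, 2*(-1)) = -39*44/3*(-1/12) = -572*(-1/12) = 143/3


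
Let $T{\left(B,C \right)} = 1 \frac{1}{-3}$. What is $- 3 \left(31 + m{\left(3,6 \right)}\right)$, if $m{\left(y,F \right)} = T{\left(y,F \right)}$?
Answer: $-92$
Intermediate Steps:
$T{\left(B,C \right)} = - \frac{1}{3}$ ($T{\left(B,C \right)} = 1 \left(- \frac{1}{3}\right) = - \frac{1}{3}$)
$m{\left(y,F \right)} = - \frac{1}{3}$
$- 3 \left(31 + m{\left(3,6 \right)}\right) = - 3 \left(31 - \frac{1}{3}\right) = \left(-3\right) \frac{92}{3} = -92$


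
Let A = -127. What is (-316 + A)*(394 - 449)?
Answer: 24365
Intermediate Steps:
(-316 + A)*(394 - 449) = (-316 - 127)*(394 - 449) = -443*(-55) = 24365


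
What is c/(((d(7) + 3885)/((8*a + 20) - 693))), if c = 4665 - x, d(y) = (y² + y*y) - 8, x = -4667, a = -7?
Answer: -2267676/1325 ≈ -1711.5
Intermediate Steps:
d(y) = -8 + 2*y² (d(y) = (y² + y²) - 8 = 2*y² - 8 = -8 + 2*y²)
c = 9332 (c = 4665 - 1*(-4667) = 4665 + 4667 = 9332)
c/(((d(7) + 3885)/((8*a + 20) - 693))) = 9332/((((-8 + 2*7²) + 3885)/((8*(-7) + 20) - 693))) = 9332/((((-8 + 2*49) + 3885)/((-56 + 20) - 693))) = 9332/((((-8 + 98) + 3885)/(-36 - 693))) = 9332/(((90 + 3885)/(-729))) = 9332/((3975*(-1/729))) = 9332/(-1325/243) = 9332*(-243/1325) = -2267676/1325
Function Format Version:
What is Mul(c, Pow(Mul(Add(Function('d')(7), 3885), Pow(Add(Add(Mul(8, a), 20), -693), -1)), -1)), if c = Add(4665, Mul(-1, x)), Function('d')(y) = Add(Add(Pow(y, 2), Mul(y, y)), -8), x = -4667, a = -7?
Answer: Rational(-2267676, 1325) ≈ -1711.5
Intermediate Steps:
Function('d')(y) = Add(-8, Mul(2, Pow(y, 2))) (Function('d')(y) = Add(Add(Pow(y, 2), Pow(y, 2)), -8) = Add(Mul(2, Pow(y, 2)), -8) = Add(-8, Mul(2, Pow(y, 2))))
c = 9332 (c = Add(4665, Mul(-1, -4667)) = Add(4665, 4667) = 9332)
Mul(c, Pow(Mul(Add(Function('d')(7), 3885), Pow(Add(Add(Mul(8, a), 20), -693), -1)), -1)) = Mul(9332, Pow(Mul(Add(Add(-8, Mul(2, Pow(7, 2))), 3885), Pow(Add(Add(Mul(8, -7), 20), -693), -1)), -1)) = Mul(9332, Pow(Mul(Add(Add(-8, Mul(2, 49)), 3885), Pow(Add(Add(-56, 20), -693), -1)), -1)) = Mul(9332, Pow(Mul(Add(Add(-8, 98), 3885), Pow(Add(-36, -693), -1)), -1)) = Mul(9332, Pow(Mul(Add(90, 3885), Pow(-729, -1)), -1)) = Mul(9332, Pow(Mul(3975, Rational(-1, 729)), -1)) = Mul(9332, Pow(Rational(-1325, 243), -1)) = Mul(9332, Rational(-243, 1325)) = Rational(-2267676, 1325)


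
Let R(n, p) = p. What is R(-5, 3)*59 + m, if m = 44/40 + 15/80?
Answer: 14263/80 ≈ 178.29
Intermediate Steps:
m = 103/80 (m = 44*(1/40) + 15*(1/80) = 11/10 + 3/16 = 103/80 ≈ 1.2875)
R(-5, 3)*59 + m = 3*59 + 103/80 = 177 + 103/80 = 14263/80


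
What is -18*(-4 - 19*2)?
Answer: 756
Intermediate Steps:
-18*(-4 - 19*2) = -18*(-4 - 38) = -18*(-42) = 756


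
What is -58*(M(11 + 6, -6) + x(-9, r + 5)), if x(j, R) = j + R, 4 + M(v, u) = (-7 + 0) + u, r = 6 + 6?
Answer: 522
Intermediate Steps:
r = 12
M(v, u) = -11 + u (M(v, u) = -4 + ((-7 + 0) + u) = -4 + (-7 + u) = -11 + u)
x(j, R) = R + j
-58*(M(11 + 6, -6) + x(-9, r + 5)) = -58*((-11 - 6) + ((12 + 5) - 9)) = -58*(-17 + (17 - 9)) = -58*(-17 + 8) = -58*(-9) = 522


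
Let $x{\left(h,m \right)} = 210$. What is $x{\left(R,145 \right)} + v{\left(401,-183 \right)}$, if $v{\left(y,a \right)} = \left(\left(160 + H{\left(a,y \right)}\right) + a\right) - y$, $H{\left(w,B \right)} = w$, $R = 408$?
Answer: $-397$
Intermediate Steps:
$v{\left(y,a \right)} = 160 - y + 2 a$ ($v{\left(y,a \right)} = \left(\left(160 + a\right) + a\right) - y = \left(160 + 2 a\right) - y = 160 - y + 2 a$)
$x{\left(R,145 \right)} + v{\left(401,-183 \right)} = 210 + \left(160 - 401 + 2 \left(-183\right)\right) = 210 - 607 = -397$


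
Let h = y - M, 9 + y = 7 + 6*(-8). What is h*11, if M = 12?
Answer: -682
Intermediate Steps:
y = -50 (y = -9 + (7 + 6*(-8)) = -9 + (7 - 48) = -9 - 41 = -50)
h = -62 (h = -50 - 1*12 = -50 - 12 = -62)
h*11 = -62*11 = -682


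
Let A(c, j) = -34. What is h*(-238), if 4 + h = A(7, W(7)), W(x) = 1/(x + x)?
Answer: 9044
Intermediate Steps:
W(x) = 1/(2*x)
h = -38 (h = -4 - 34 = -38)
h*(-238) = -38*(-238) = 9044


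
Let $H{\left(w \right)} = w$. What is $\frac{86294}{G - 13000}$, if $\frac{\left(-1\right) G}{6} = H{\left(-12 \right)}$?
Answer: $- \frac{43147}{6464} \approx -6.675$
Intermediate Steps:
$G = 72$ ($G = \left(-6\right) \left(-12\right) = 72$)
$\frac{86294}{G - 13000} = \frac{86294}{72 - 13000} = \frac{86294}{-12928} = 86294 \left(- \frac{1}{12928}\right) = - \frac{43147}{6464}$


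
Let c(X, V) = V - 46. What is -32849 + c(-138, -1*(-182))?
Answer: -32713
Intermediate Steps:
c(X, V) = -46 + V
-32849 + c(-138, -1*(-182)) = -32849 + (-46 - 1*(-182)) = -32849 + (-46 + 182) = -32849 + 136 = -32713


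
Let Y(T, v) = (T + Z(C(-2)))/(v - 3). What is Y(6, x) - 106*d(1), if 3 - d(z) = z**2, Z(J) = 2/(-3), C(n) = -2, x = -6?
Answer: -5740/27 ≈ -212.59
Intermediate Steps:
Z(J) = -2/3 (Z(J) = 2*(-1/3) = -2/3)
d(z) = 3 - z**2
Y(T, v) = (-2/3 + T)/(-3 + v) (Y(T, v) = (T - 2/3)/(v - 3) = (-2/3 + T)/(-3 + v))
Y(6, x) - 106*d(1) = (-2/3 + 6)/(-3 - 6) - 106*(3 - 1*1**2) = (16/3)/(-9) - 106*(3 - 1*1) = -1/9*16/3 - 106*(3 - 1) = -16/27 - 106*2 = -16/27 - 212 = -5740/27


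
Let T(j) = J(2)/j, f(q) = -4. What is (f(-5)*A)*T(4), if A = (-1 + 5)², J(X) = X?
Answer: -32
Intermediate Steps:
T(j) = 2/j
A = 16 (A = 4² = 16)
(f(-5)*A)*T(4) = (-4*16)*(2/4) = -128/4 = -64*½ = -32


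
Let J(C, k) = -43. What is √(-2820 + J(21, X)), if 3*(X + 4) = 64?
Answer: I*√2863 ≈ 53.507*I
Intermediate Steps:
X = 52/3 (X = -4 + (⅓)*64 = -4 + 64/3 = 52/3 ≈ 17.333)
√(-2820 + J(21, X)) = √(-2820 - 43) = √(-2863) = I*√2863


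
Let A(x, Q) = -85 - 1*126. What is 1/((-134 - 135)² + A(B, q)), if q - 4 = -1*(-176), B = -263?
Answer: 1/72150 ≈ 1.3860e-5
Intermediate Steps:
q = 180 (q = 4 - 1*(-176) = 4 + 176 = 180)
A(x, Q) = -211 (A(x, Q) = -85 - 126 = -211)
1/((-134 - 135)² + A(B, q)) = 1/((-134 - 135)² - 211) = 1/((-269)² - 211) = 1/(72361 - 211) = 1/72150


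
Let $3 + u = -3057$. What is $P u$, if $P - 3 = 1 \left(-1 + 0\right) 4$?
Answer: $3060$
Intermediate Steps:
$u = -3060$ ($u = -3 - 3057 = -3060$)
$P = -1$ ($P = 3 + 1 \left(-1 + 0\right) 4 = 3 + 1 \left(-1\right) 4 = 3 - 4 = -1$)
$P u = \left(-1\right) \left(-3060\right) = 3060$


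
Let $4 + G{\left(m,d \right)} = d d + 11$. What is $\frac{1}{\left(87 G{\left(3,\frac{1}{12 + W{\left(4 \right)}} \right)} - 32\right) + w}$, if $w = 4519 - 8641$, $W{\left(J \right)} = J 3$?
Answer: $- \frac{192}{680611} \approx -0.0002821$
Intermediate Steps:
$W{\left(J \right)} = 3 J$
$w = -4122$ ($w = 4519 - 8641 = -4122$)
$G{\left(m,d \right)} = 7 + d^{2}$ ($G{\left(m,d \right)} = -4 + \left(d d + 11\right) = -4 + \left(d^{2} + 11\right) = -4 + \left(11 + d^{2}\right) = 7 + d^{2}$)
$\frac{1}{\left(87 G{\left(3,\frac{1}{12 + W{\left(4 \right)}} \right)} - 32\right) + w} = \frac{1}{\left(87 \left(7 + \left(\frac{1}{12 + 3 \cdot 4}\right)^{2}\right) - 32\right) - 4122} = \frac{1}{\left(87 \left(7 + \left(\frac{1}{12 + 12}\right)^{2}\right) - 32\right) - 4122} = \frac{1}{\left(87 \left(7 + \left(\frac{1}{24}\right)^{2}\right) - 32\right) - 4122} = \frac{1}{\left(87 \left(7 + \frac{1}{576}\right) - 32\right) - 4122} = \frac{1}{\left(87 \cdot \frac{4033}{576} - 32\right) - 4122} = \frac{1}{\left(\frac{116957}{192} - 32\right) - 4122} = \frac{1}{\frac{110813}{192} - 4122} = \frac{1}{- \frac{680611}{192}} = - \frac{192}{680611}$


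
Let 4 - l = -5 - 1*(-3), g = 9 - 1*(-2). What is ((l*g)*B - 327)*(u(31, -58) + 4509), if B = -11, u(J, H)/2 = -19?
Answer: -4707963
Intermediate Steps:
u(J, H) = -38 (u(J, H) = 2*(-19) = -38)
g = 11 (g = 9 + 2 = 11)
l = 6 (l = 4 - (-5 - 1*(-3)) = 4 - (-5 + 3) = 4 - 1*(-2) = 4 + 2 = 6)
((l*g)*B - 327)*(u(31, -58) + 4509) = ((6*11)*(-11) - 327)*(-38 + 4509) = (66*(-11) - 327)*4471 = (-726 - 327)*4471 = -1053*4471 = -4707963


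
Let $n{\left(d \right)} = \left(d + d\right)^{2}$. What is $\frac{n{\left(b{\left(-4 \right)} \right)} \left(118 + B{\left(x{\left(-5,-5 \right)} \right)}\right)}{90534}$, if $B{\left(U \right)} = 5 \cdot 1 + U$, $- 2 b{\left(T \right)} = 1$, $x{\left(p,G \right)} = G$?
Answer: $\frac{59}{45267} \approx 0.0013034$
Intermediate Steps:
$b{\left(T \right)} = - \frac{1}{2}$ ($b{\left(T \right)} = \left(- \frac{1}{2}\right) 1 = - \frac{1}{2}$)
$B{\left(U \right)} = 5 + U$
$n{\left(d \right)} = 4 d^{2}$ ($n{\left(d \right)} = \left(2 d\right)^{2} = 4 d^{2}$)
$\frac{n{\left(b{\left(-4 \right)} \right)} \left(118 + B{\left(x{\left(-5,-5 \right)} \right)}\right)}{90534} = \frac{4 \left(- \frac{1}{2}\right)^{2} \left(118 + \left(5 - 5\right)\right)}{90534} = 4 \cdot \frac{1}{4} \left(118 + 0\right) \frac{1}{90534} = 1 \cdot 118 \cdot \frac{1}{90534} = 118 \cdot \frac{1}{90534} = \frac{59}{45267}$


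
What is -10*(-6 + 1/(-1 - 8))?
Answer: 550/9 ≈ 61.111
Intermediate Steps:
-10*(-6 + 1/(-1 - 8)) = -10*(-6 + 1/(-9)) = -10*(-6 - ⅑) = -10*(-55/9) = 550/9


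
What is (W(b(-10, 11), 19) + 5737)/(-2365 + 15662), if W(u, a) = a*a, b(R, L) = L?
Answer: 6098/13297 ≈ 0.45860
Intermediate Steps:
W(u, a) = a**2
(W(b(-10, 11), 19) + 5737)/(-2365 + 15662) = (19**2 + 5737)/(-2365 + 15662) = (361 + 5737)/13297 = 6098*(1/13297) = 6098/13297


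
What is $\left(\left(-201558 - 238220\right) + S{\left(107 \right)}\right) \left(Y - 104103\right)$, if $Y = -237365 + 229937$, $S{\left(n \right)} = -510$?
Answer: $49105760928$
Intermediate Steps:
$Y = -7428$
$\left(\left(-201558 - 238220\right) + S{\left(107 \right)}\right) \left(Y - 104103\right) = \left(\left(-201558 - 238220\right) - 510\right) \left(-7428 - 104103\right) = \left(-439778 - 510\right) \left(-111531\right) = \left(-440288\right) \left(-111531\right) = 49105760928$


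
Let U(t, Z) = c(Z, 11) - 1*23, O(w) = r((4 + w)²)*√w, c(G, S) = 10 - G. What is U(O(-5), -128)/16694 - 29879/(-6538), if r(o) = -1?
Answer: 124887974/27286343 ≈ 4.5769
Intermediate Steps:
O(w) = -√w
U(t, Z) = -13 - Z (U(t, Z) = (10 - Z) - 1*23 = (10 - Z) - 23 = -13 - Z)
U(O(-5), -128)/16694 - 29879/(-6538) = (-13 - 1*(-128))/16694 - 29879/(-6538) = (-13 + 128)*(1/16694) - 29879*(-1/6538) = 115*(1/16694) + 29879/6538 = 115/16694 + 29879/6538 = 124887974/27286343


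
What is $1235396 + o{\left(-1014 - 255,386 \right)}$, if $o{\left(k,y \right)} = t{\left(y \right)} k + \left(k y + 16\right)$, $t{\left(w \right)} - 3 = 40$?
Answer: $691011$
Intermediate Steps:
$t{\left(w \right)} = 43$ ($t{\left(w \right)} = 3 + 40 = 43$)
$o{\left(k,y \right)} = 16 + 43 k + k y$ ($o{\left(k,y \right)} = 43 k + \left(k y + 16\right) = 43 k + \left(16 + k y\right) = 16 + 43 k + k y$)
$1235396 + o{\left(-1014 - 255,386 \right)} = 1235396 + \left(16 + 43 \left(-1014 - 255\right) + \left(-1014 - 255\right) 386\right) = 1235396 + \left(16 + 43 \left(-1269\right) - 489834\right) = 1235396 - 544385 = 691011$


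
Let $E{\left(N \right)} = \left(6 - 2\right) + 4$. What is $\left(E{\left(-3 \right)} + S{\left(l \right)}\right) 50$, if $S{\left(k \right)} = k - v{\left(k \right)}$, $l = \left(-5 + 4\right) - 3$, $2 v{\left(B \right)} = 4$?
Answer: $100$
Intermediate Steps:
$v{\left(B \right)} = 2$ ($v{\left(B \right)} = \frac{1}{2} \cdot 4 = 2$)
$E{\left(N \right)} = 8$ ($E{\left(N \right)} = 4 + 4 = 8$)
$l = -4$ ($l = -1 - 3 = -4$)
$S{\left(k \right)} = -2 + k$ ($S{\left(k \right)} = k - 2 = -2 + k$)
$\left(E{\left(-3 \right)} + S{\left(l \right)}\right) 50 = \left(8 - 6\right) 50 = 2 \cdot 50 = 100$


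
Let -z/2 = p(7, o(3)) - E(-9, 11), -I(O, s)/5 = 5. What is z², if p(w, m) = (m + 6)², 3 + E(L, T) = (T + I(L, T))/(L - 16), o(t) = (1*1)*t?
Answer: 17405584/625 ≈ 27849.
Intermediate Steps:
I(O, s) = -25 (I(O, s) = -5*5 = -25)
o(t) = t (o(t) = 1*t = t)
E(L, T) = -3 + (-25 + T)/(-16 + L) (E(L, T) = -3 + (T - 25)/(L - 16) = -3 + (-25 + T)/(-16 + L))
p(w, m) = (6 + m)²
z = -4172/25 (z = -2*((6 + 3)² - (23 + 11 - 3*(-9))/(-16 - 9)) = -2*(9² - (23 + 11 + 27)/(-25)) = -2*(81 - (-1)*61/25) = -2*(81 - 1*(-61/25)) = -2*(81 + 61/25) = -2*2086/25 = -4172/25 ≈ -166.88)
z² = (-4172/25)² = 17405584/625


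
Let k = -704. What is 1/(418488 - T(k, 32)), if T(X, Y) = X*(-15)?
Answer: 1/407928 ≈ 2.4514e-6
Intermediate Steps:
T(X, Y) = -15*X
1/(418488 - T(k, 32)) = 1/(418488 - (-15)*(-704)) = 1/(418488 - 1*10560) = 1/(418488 - 10560) = 1/407928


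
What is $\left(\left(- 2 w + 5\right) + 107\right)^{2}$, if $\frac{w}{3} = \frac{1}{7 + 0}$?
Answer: $\frac{605284}{49} \approx 12353.0$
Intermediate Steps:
$w = \frac{3}{7}$ ($w = \frac{3}{7 + 0} = \frac{3}{7} \approx 0.42857$)
$\left(\left(- 2 w + 5\right) + 107\right)^{2} = \left(\left(\left(-2\right) \frac{3}{7} + 5\right) + 107\right)^{2} = \left(\left(- \frac{6}{7} + 5\right) + 107\right)^{2} = \left(\frac{29}{7} + 107\right)^{2} = \left(\frac{778}{7}\right)^{2} = \frac{605284}{49}$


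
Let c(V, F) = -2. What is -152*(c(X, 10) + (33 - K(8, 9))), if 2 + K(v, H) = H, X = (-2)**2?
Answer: -3648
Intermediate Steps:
X = 4
K(v, H) = -2 + H
-152*(c(X, 10) + (33 - K(8, 9))) = -152*(-2 + (33 - (-2 + 9))) = -152*(-2 + (33 - 1*7)) = -152*(-2 + (33 - 7)) = -152*(-2 + 26) = -152*24 = -3648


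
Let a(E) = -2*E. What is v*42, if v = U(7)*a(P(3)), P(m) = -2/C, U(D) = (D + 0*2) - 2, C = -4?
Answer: -210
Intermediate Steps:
U(D) = -2 + D (U(D) = (D + 0) - 2 = D - 2 = -2 + D)
P(m) = ½ (P(m) = -2/(-4) = -2*(-¼) = ½)
v = -5 (v = (-2 + 7)*(-2*½) = 5*(-1) = -5)
v*42 = -5*42 = -210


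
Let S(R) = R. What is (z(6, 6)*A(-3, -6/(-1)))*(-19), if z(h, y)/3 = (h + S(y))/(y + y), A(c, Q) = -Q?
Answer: 342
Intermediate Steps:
z(h, y) = 3*(h + y)/(2*y) (z(h, y) = 3*((h + y)/(y + y)) = 3*((h + y)/((2*y))) = 3*((h + y)*(1/(2*y))) = 3*((h + y)/(2*y)) = 3*(h + y)/(2*y))
(z(6, 6)*A(-3, -6/(-1)))*(-19) = (((3/2)*(6 + 6)/6)*(-(-6)/(-1)))*(-19) = (((3/2)*(⅙)*12)*(-(-6)*(-1)))*(-19) = (3*(-1*6))*(-19) = (3*(-6))*(-19) = -18*(-19) = 342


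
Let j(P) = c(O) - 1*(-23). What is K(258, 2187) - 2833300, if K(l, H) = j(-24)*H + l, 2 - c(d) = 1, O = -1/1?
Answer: -2780554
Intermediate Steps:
O = -1 (O = -1*1 = -1)
c(d) = 1 (c(d) = 2 - 1*1 = 2 - 1 = 1)
j(P) = 24 (j(P) = 1 - 1*(-23) = 1 + 23 = 24)
K(l, H) = l + 24*H (K(l, H) = 24*H + l = l + 24*H)
K(258, 2187) - 2833300 = (258 + 24*2187) - 2833300 = (258 + 52488) - 2833300 = 52746 - 2833300 = -2780554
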